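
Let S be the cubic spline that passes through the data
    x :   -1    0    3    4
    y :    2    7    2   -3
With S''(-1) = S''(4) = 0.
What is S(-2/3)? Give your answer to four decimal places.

Let m_i = S''(x_i). Step sizes h_i = 1, 3, 1; slopes of the chords Δ_i = (y_(i+1) - y_i)/h_i = 5, -5/3, -5.
  1·m_0 + 8·m_1 + 3·m_2 = 6(Δ_1 - Δ_0) = -40
  3·m_1 + 8·m_2 + 1·m_3 = 6(Δ_2 - Δ_1) = -20
Natural end conditions: m_0 = m_3 = 0.
Forward elimination and back-substitution give m_0 = 0, m_1 = -52/11, m_2 = -8/11, m_3 = 0.
On [-1, 0], S(x) = 2 + 191/33·(x + 1) + 0·(x + 1)² - 26/33·(x + 1)³.
With (x + 1) = 1/3: S(-2/3) = 3475/891.

3.9001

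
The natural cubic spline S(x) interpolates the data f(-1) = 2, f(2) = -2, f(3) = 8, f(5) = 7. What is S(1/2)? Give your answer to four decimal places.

Let M_i = S''(x_i). Step sizes h_i = 3, 1, 2; slopes of the chords Δ_i = (y_(i+1) - y_i)/h_i = -4/3, 10, -1/2.
  3·M_0 + 8·M_1 + 1·M_2 = 6(Δ_1 - Δ_0) = 68
  1·M_1 + 6·M_2 + 2·M_3 = 6(Δ_2 - Δ_1) = -63
Natural end conditions: M_0 = M_3 = 0.
Solving: M_0 = 0, M_1 = 471/47, M_2 = -572/47, M_3 = 0.
On [-1, 2], S(x) = 2 - 1789/282·(x + 1) + 0·(x + 1)² + 157/282·(x + 1)³.
With (x + 1) = 3/2: S(1/2) = -4239/752.

-5.6370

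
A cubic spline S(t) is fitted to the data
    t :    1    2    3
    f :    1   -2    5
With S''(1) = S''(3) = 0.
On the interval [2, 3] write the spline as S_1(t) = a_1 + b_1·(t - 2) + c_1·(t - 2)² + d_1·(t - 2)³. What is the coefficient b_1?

2

Let M_i = S''(x_i). Step sizes h_i = 1, 1; slopes of the chords Δ_i = (y_(i+1) - y_i)/h_i = -3, 7.
  1·M_0 + 4·M_1 + 1·M_2 = 6(Δ_1 - Δ_0) = 60
Natural end conditions: M_0 = M_2 = 0.
Forward elimination and back-substitution give M_0 = 0, M_1 = 15, M_2 = 0.
On [2, 3], with S_1(t) = a_1 + b_1·(t - 2) + c_1·(t - 2)² + d_1·(t - 2)³: c_1 = M_1/2 = 15/2, d_1 = (M_2 - M_1)/(6h_1) = -5/2, b_1 = Δ_1 - h_1(2M_1 + M_2)/6 = 2.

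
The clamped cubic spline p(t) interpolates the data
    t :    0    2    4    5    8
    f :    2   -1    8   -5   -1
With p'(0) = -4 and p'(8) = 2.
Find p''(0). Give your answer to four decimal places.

Write M_i for p''(x_i). With h_i = 2, 2, 1, 3 and divided differences Δ_i = -3/2, 9/2, -13, 4/3, the continuity of p' gives the tridiagonal system
  2·M_0 + 8·M_1 + 2·M_2 = 6(Δ_1 - Δ_0) = 36
  2·M_1 + 6·M_2 + 1·M_3 = 6(Δ_2 - Δ_1) = -105
  1·M_2 + 8·M_3 + 3·M_4 = 6(Δ_3 - Δ_2) = 86
Clamped end conditions give two more equations: 2h_0·M_0 + h_0·M_1 = 6(Δ_0 - p'(0)) = 15 and h_3·M_3 + 2h_3·M_4 = 6(p'(8) - Δ_3) = 4.
Forward elimination and back-substitution give M_0 = -17/10, M_1 = 109/10, M_2 = -239/10, M_3 = 83/5, M_4 = -229/30.

-1.7000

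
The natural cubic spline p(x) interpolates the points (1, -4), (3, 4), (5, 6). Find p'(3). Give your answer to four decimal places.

Write M_i for p''(x_i). With h_i = 2, 2 and divided differences Δ_i = 4, 1, the continuity of p' gives the tridiagonal system
  2·M_0 + 8·M_1 + 2·M_2 = 6(Δ_1 - Δ_0) = -18
Natural end conditions: M_0 = M_2 = 0.
Solving the tridiagonal system: M_0 = 0, M_1 = -9/4, M_2 = 0.
On [3, 5], p'(x) = b_1 + 2c_1·(x - 3) + 3d_1·(x - 3)² with b_1 = Δ_1 - h_1(2M_1 + M_2)/6 = 5/2, c_1 = M_1/2 = -9/8, d_1 = (M_2 - M_1)/(6h_1) = 3/16. So p'(3) = 5/2.

2.5000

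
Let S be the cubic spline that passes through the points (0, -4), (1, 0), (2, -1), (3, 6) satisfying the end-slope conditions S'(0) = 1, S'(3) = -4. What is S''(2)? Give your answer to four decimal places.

28.6667

Let M_i = S''(x_i). Step sizes h_i = 1, 1, 1; slopes of the chords Δ_i = (y_(i+1) - y_i)/h_i = 4, -1, 7.
  1·M_0 + 4·M_1 + 1·M_2 = 6(Δ_1 - Δ_0) = -30
  1·M_1 + 4·M_2 + 1·M_3 = 6(Δ_2 - Δ_1) = 48
Clamped end conditions give two more equations: 2h_0·M_0 + h_0·M_1 = 6(Δ_0 - S'(0)) = 18 and h_2·M_2 + 2h_2·M_3 = 6(S'(3) - Δ_2) = -66.
Forward elimination and back-substitution give M_0 = 56/3, M_1 = -58/3, M_2 = 86/3, M_3 = -142/3.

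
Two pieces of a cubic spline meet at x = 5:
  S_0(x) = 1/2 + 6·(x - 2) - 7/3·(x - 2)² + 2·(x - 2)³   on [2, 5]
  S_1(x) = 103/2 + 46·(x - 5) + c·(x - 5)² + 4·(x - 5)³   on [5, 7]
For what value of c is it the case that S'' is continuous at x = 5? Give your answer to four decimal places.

15.6667

S_0''(x) = -14/3 + 12·(x - 2), so S_0''(5) = 94/3. On the right, S_1''(5) = 2c, so c = 47/3.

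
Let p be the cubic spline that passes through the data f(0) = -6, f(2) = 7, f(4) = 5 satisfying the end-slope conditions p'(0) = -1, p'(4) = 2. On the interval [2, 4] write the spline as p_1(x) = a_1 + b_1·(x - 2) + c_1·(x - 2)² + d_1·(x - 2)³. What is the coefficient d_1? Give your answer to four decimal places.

With M_i denoting the second derivative at x_i, h_i = 2, 2, and Δ_i = (y_(i+1) − y_i)/h_i = 13/2, -1:
  2·M_0 + 8·M_1 + 2·M_2 = 6(Δ_1 - Δ_0) = -45
Clamped end conditions give two more equations: 2h_0·M_0 + h_0·M_1 = 6(Δ_0 - p'(0)) = 45 and h_1·M_1 + 2h_1·M_2 = 6(p'(4) - Δ_1) = 18.
Forward elimination and back-substitution give M_0 = 141/8, M_1 = -51/4, M_2 = 87/8.
On [2, 4], with p_1(x) = a_1 + b_1·(x - 2) + c_1·(x - 2)² + d_1·(x - 2)³: c_1 = M_1/2 = -51/8, d_1 = (M_2 - M_1)/(6h_1) = 63/32, b_1 = Δ_1 - h_1(2M_1 + M_2)/6 = 31/8.

1.9688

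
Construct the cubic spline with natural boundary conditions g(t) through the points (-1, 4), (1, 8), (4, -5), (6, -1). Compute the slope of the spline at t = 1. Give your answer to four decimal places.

Put M_i = g'' at the i-th knot. Here h = (2, 3, 2) and Δ = (2, -13/3, 2), so the interior equations h_(i-1)·M_(i-1) + 2(h_(i-1)+h_i)·M_i + h_i·M_(i+1) = 6(Δ_i − Δ_(i-1)) read
  2·M_0 + 10·M_1 + 3·M_2 = 6(Δ_1 - Δ_0) = -38
  3·M_1 + 10·M_2 + 2·M_3 = 6(Δ_2 - Δ_1) = 38
Natural end conditions: M_0 = M_3 = 0.
Solving the tridiagonal system: M_0 = 0, M_1 = -38/7, M_2 = 38/7, M_3 = 0.
On [1, 4], g'(t) = b_1 + 2c_1·(t - 1) + 3d_1·(t - 1)² with b_1 = Δ_1 - h_1(2M_1 + M_2)/6 = -34/21, c_1 = M_1/2 = -19/7, d_1 = (M_2 - M_1)/(6h_1) = 38/63. So g'(1) = -34/21.

-1.6190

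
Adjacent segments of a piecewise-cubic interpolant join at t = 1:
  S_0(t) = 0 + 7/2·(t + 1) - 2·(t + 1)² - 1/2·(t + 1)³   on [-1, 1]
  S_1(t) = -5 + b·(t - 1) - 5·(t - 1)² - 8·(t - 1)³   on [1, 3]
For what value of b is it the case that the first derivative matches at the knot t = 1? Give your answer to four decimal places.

S_0'(t) = 7/2 - 4·(t + 1) - 3/2·(t + 1)², so S_0'(1) = -21/2. On the right, S_1'(1) = b, so b = -21/2.

-10.5000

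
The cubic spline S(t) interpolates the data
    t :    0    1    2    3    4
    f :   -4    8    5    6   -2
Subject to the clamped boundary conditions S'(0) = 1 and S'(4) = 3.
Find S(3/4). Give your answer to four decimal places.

With m_i denoting the second derivative at x_i, h_i = 1, 1, 1, 1, and Δ_i = (y_(i+1) − y_i)/h_i = 12, -3, 1, -8:
  1·m_0 + 4·m_1 + 1·m_2 = 6(Δ_1 - Δ_0) = -90
  1·m_1 + 4·m_2 + 1·m_3 = 6(Δ_2 - Δ_1) = 24
  1·m_2 + 4·m_3 + 1·m_4 = 6(Δ_3 - Δ_2) = -54
Clamped end conditions give two more equations: 2h_0·m_0 + h_0·m_1 = 6(Δ_0 - S'(0)) = 66 and h_3·m_3 + 2h_3·m_4 = 6(S'(4) - Δ_3) = 66.
Solving: m_0 = 757/14, m_1 = -295/7, m_2 = 49/2, m_3 = -223/7, m_4 = 685/14.
On [0, 1], S(t) = -4 + 1·t + 757/28·t² - 449/28·t³.
With t = 3/4: S(3/4) = 9305/1792.

5.1925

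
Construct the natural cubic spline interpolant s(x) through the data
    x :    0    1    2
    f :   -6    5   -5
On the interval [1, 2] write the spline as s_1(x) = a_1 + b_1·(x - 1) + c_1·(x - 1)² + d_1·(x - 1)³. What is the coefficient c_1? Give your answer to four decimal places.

Let M_i = s''(x_i). Step sizes h_i = 1, 1; slopes of the chords Δ_i = (y_(i+1) - y_i)/h_i = 11, -10.
  1·M_0 + 4·M_1 + 1·M_2 = 6(Δ_1 - Δ_0) = -126
Natural end conditions: M_0 = M_2 = 0.
Forward elimination and back-substitution give M_0 = 0, M_1 = -63/2, M_2 = 0.
On [1, 2], with s_1(x) = a_1 + b_1·(x - 1) + c_1·(x - 1)² + d_1·(x - 1)³: c_1 = M_1/2 = -63/4, d_1 = (M_2 - M_1)/(6h_1) = 21/4, b_1 = Δ_1 - h_1(2M_1 + M_2)/6 = 1/2.

-15.7500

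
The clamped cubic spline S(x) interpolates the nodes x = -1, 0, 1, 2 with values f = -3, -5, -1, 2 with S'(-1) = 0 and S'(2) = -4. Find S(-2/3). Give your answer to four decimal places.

-3.5136

Let m_i = S''(x_i). Step sizes h_i = 1, 1, 1; slopes of the chords Δ_i = (y_(i+1) - y_i)/h_i = -2, 4, 3.
  1·m_0 + 4·m_1 + 1·m_2 = 6(Δ_1 - Δ_0) = 36
  1·m_1 + 4·m_2 + 1·m_3 = 6(Δ_2 - Δ_1) = -6
Clamped end conditions give two more equations: 2h_0·m_0 + h_0·m_1 = 6(Δ_0 - S'(-1)) = -12 and h_2·m_2 + 2h_2·m_3 = 6(S'(2) - Δ_2) = -42.
Solving: m_0 = -178/15, m_1 = 176/15, m_2 = 14/15, m_3 = -322/15.
On [-1, 0], S(x) = -3 + 0·(x + 1) - 89/15·(x + 1)² + 59/15·(x + 1)³.
With (x + 1) = 1/3: S(-2/3) = -1423/405.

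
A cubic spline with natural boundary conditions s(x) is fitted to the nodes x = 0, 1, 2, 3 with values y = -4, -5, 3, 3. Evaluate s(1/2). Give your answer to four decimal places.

With M_i denoting the second derivative at x_i, h_i = 1, 1, 1, and Δ_i = (y_(i+1) − y_i)/h_i = -1, 8, 0:
  1·M_0 + 4·M_1 + 1·M_2 = 6(Δ_1 - Δ_0) = 54
  1·M_1 + 4·M_2 + 1·M_3 = 6(Δ_2 - Δ_1) = -48
Natural end conditions: M_0 = M_3 = 0.
Solving the tridiagonal system: M_0 = 0, M_1 = 88/5, M_2 = -82/5, M_3 = 0.
On [0, 1], s(x) = -4 - 59/15·x + 0·x² + 44/15·x³.
With x = 1/2: s(1/2) = -28/5.

-5.6000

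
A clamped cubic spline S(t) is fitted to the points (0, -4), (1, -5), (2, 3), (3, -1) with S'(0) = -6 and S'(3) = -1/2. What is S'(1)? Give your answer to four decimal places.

6.3667

Write M_i for S''(x_i). With h_i = 1, 1, 1 and divided differences Δ_i = -1, 8, -4, the continuity of S' gives the tridiagonal system
  1·M_0 + 4·M_1 + 1·M_2 = 6(Δ_1 - Δ_0) = 54
  1·M_1 + 4·M_2 + 1·M_3 = 6(Δ_2 - Δ_1) = -72
Clamped end conditions give two more equations: 2h_0·M_0 + h_0·M_1 = 6(Δ_0 - S'(0)) = 30 and h_2·M_2 + 2h_2·M_3 = 6(S'(3) - Δ_2) = 21.
Forward elimination and back-substitution give M_0 = 79/15, M_1 = 292/15, M_2 = -437/15, M_3 = 376/15.
On [1, 2], S'(t) = b_1 + 2c_1·(t - 1) + 3d_1·(t - 1)² with b_1 = Δ_1 - h_1(2M_1 + M_2)/6 = 191/30, c_1 = M_1/2 = 146/15, d_1 = (M_2 - M_1)/(6h_1) = -81/10. So S'(1) = 191/30.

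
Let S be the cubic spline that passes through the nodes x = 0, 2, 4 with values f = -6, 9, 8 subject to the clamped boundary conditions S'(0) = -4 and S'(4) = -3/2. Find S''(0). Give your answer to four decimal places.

23.8750

Put m_i = S'' at the i-th knot. Here h = (2, 2) and Δ = (15/2, -1/2), so the interior equations h_(i-1)·m_(i-1) + 2(h_(i-1)+h_i)·m_i + h_i·m_(i+1) = 6(Δ_i − Δ_(i-1)) read
  2·m_0 + 8·m_1 + 2·m_2 = 6(Δ_1 - Δ_0) = -48
Clamped end conditions give two more equations: 2h_0·m_0 + h_0·m_1 = 6(Δ_0 - S'(0)) = 69 and h_1·m_1 + 2h_1·m_2 = 6(S'(4) - Δ_1) = -6.
Forward elimination and back-substitution give m_0 = 191/8, m_1 = -53/4, m_2 = 41/8.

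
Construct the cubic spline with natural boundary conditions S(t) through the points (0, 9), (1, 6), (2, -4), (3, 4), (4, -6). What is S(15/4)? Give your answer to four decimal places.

Put σ_i = S'' at the i-th knot. Here h = (1, 1, 1, 1) and Δ = (-3, -10, 8, -10), so the interior equations h_(i-1)·σ_(i-1) + 2(h_(i-1)+h_i)·σ_i + h_i·σ_(i+1) = 6(Δ_i − Δ_(i-1)) read
  1·σ_0 + 4·σ_1 + 1·σ_2 = 6(Δ_1 - Δ_0) = -42
  1·σ_1 + 4·σ_2 + 1·σ_3 = 6(Δ_2 - Δ_1) = 108
  1·σ_2 + 4·σ_3 + 1·σ_4 = 6(Δ_3 - Δ_2) = -108
Natural end conditions: σ_0 = σ_4 = 0.
Solving: σ_0 = 0, σ_1 = -585/28, σ_2 = 291/7, σ_3 = -1047/28, σ_4 = 0.
On [3, 4], S(t) = 4 + 69/28·(t - 3) - 1047/56·(t - 3)² + 349/56·(t - 3)³.
With (t - 3) = 3/4: S(15/4) = -7309/3584.

-2.0393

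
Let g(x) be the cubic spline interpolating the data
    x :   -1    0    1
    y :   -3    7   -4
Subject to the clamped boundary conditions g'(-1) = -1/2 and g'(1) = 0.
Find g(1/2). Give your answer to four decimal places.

Put σ_i = g'' at the i-th knot. Here h = (1, 1) and Δ = (10, -11), so the interior equations h_(i-1)·σ_(i-1) + 2(h_(i-1)+h_i)·σ_i + h_i·σ_(i+1) = 6(Δ_i − Δ_(i-1)) read
  1·σ_0 + 4·σ_1 + 1·σ_2 = 6(Δ_1 - Δ_0) = -126
Clamped end conditions give two more equations: 2h_0·σ_0 + h_0·σ_1 = 6(Δ_0 - g'(-1)) = 63 and h_1·σ_1 + 2h_1·σ_2 = 6(g'(1) - Δ_1) = 66.
Solving the tridiagonal system: σ_0 = 253/4, σ_1 = -127/2, σ_2 = 259/4.
On [0, 1], g(x) = 7 - 5/8·x - 127/4·x² + 171/8·x³.
With x = 1/2: g(1/2) = 91/64.

1.4219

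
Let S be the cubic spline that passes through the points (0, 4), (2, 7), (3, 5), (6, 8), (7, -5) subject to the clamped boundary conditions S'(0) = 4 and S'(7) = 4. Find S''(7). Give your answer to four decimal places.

Put M_i = S'' at the i-th knot. Here h = (2, 1, 3, 1) and Δ = (3/2, -2, 1, -13), so the interior equations h_(i-1)·M_(i-1) + 2(h_(i-1)+h_i)·M_i + h_i·M_(i+1) = 6(Δ_i − Δ_(i-1)) read
  2·M_0 + 6·M_1 + 1·M_2 = 6(Δ_1 - Δ_0) = -21
  1·M_1 + 8·M_2 + 3·M_3 = 6(Δ_2 - Δ_1) = 18
  3·M_2 + 8·M_3 + 1·M_4 = 6(Δ_3 - Δ_2) = -84
Clamped end conditions give two more equations: 2h_0·M_0 + h_0·M_1 = 6(Δ_0 - S'(0)) = -15 and h_3·M_3 + 2h_3·M_4 = 6(S'(7) - Δ_3) = 102.
Hence M_0 = -279/220, M_1 = -273/55, M_2 = 249/22, M_3 = -1239/55, M_4 = 6849/110.

62.2636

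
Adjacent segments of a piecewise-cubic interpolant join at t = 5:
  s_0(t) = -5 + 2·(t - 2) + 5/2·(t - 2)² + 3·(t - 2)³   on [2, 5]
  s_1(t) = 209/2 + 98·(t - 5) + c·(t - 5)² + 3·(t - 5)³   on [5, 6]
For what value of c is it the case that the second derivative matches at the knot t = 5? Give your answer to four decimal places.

29.5000

s_0''(t) = 5 + 18·(t - 2), so s_0''(5) = 59. On the right, s_1''(5) = 2c, so c = 59/2.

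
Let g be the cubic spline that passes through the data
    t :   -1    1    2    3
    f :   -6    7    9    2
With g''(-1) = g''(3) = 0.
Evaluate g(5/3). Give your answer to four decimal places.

9.2464

Put M_i = g'' at the i-th knot. Here h = (2, 1, 1) and Δ = (13/2, 2, -7), so the interior equations h_(i-1)·M_(i-1) + 2(h_(i-1)+h_i)·M_i + h_i·M_(i+1) = 6(Δ_i − Δ_(i-1)) read
  2·M_0 + 6·M_1 + 1·M_2 = 6(Δ_1 - Δ_0) = -27
  1·M_1 + 4·M_2 + 1·M_3 = 6(Δ_2 - Δ_1) = -54
Natural end conditions: M_0 = M_3 = 0.
Forward elimination and back-substitution give M_0 = 0, M_1 = -54/23, M_2 = -297/23, M_3 = 0.
On [1, 2], g(t) = 7 + 227/46·(t - 1) - 27/23·(t - 1)² - 81/46·(t - 1)³.
With (t - 1) = 2/3: g(5/3) = 638/69.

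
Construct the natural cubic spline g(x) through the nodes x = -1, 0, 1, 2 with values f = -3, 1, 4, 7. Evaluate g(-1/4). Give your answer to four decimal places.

With M_i denoting the second derivative at x_i, h_i = 1, 1, 1, and Δ_i = (y_(i+1) − y_i)/h_i = 4, 3, 3:
  1·M_0 + 4·M_1 + 1·M_2 = 6(Δ_1 - Δ_0) = -6
  1·M_1 + 4·M_2 + 1·M_3 = 6(Δ_2 - Δ_1) = 0
Natural end conditions: M_0 = M_3 = 0.
Solving: M_0 = 0, M_1 = -8/5, M_2 = 2/5, M_3 = 0.
On [-1, 0], g(x) = -3 + 64/15·(x + 1) + 0·(x + 1)² - 4/15·(x + 1)³.
With (x + 1) = 3/4: g(-1/4) = 7/80.

0.0875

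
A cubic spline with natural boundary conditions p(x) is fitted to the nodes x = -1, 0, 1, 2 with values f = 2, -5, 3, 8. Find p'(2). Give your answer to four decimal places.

Write m_i for p''(x_i). With h_i = 1, 1, 1 and divided differences Δ_i = -7, 8, 5, the continuity of p' gives the tridiagonal system
  1·m_0 + 4·m_1 + 1·m_2 = 6(Δ_1 - Δ_0) = 90
  1·m_1 + 4·m_2 + 1·m_3 = 6(Δ_2 - Δ_1) = -18
Natural end conditions: m_0 = m_3 = 0.
Solving: m_0 = 0, m_1 = 126/5, m_2 = -54/5, m_3 = 0.
On [1, 2], p'(x) = b_2 + 2c_2·(x - 1) + 3d_2·(x - 1)² with b_2 = Δ_2 - h_2(2m_2 + m_3)/6 = 43/5, c_2 = m_2/2 = -27/5, d_2 = (m_3 - m_2)/(6h_2) = 9/5. So p'(2) = 16/5.

3.2000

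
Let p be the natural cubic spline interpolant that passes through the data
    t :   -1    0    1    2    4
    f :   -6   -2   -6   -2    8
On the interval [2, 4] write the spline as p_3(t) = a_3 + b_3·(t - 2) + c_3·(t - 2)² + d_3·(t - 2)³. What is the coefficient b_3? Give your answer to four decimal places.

With σ_i denoting the second derivative at x_i, h_i = 1, 1, 1, 2, and Δ_i = (y_(i+1) − y_i)/h_i = 4, -4, 4, 5:
  1·σ_0 + 4·σ_1 + 1·σ_2 = 6(Δ_1 - Δ_0) = -48
  1·σ_1 + 4·σ_2 + 1·σ_3 = 6(Δ_2 - Δ_1) = 48
  1·σ_2 + 6·σ_3 + 2·σ_4 = 6(Δ_3 - Δ_2) = 6
Natural end conditions: σ_0 = σ_4 = 0.
Solving: σ_0 = 0, σ_1 = -693/43, σ_2 = 708/43, σ_3 = -75/43, σ_4 = 0.
On [2, 4], with p_3(t) = a_3 + b_3·(t - 2) + c_3·(t - 2)² + d_3·(t - 2)³: c_3 = σ_3/2 = -75/86, d_3 = (σ_4 - σ_3)/(6h_3) = 25/172, b_3 = Δ_3 - h_3(2σ_3 + σ_4)/6 = 265/43.

6.1628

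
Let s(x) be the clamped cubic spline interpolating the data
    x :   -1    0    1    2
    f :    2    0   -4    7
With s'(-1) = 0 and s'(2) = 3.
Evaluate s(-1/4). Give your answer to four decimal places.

Put m_i = s'' at the i-th knot. Here h = (1, 1, 1) and Δ = (-2, -4, 11), so the interior equations h_(i-1)·m_(i-1) + 2(h_(i-1)+h_i)·m_i + h_i·m_(i+1) = 6(Δ_i − Δ_(i-1)) read
  1·m_0 + 4·m_1 + 1·m_2 = 6(Δ_1 - Δ_0) = -12
  1·m_1 + 4·m_2 + 1·m_3 = 6(Δ_2 - Δ_1) = 90
Clamped end conditions give two more equations: 2h_0·m_0 + h_0·m_1 = 6(Δ_0 - s'(-1)) = -12 and h_2·m_2 + 2h_2·m_3 = 6(s'(2) - Δ_2) = -48.
Solving: m_0 = 0, m_1 = -12, m_2 = 36, m_3 = -42.
On [-1, 0], s(x) = 2 + 0·(x + 1) + 0·(x + 1)² - 2·(x + 1)³.
With (x + 1) = 3/4: s(-1/4) = 37/32.

1.1563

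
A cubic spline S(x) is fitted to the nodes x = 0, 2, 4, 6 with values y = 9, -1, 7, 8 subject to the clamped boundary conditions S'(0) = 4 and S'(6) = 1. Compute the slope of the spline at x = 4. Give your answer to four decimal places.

3.8000

Write M_i for S''(x_i). With h_i = 2, 2, 2 and divided differences Δ_i = -5, 4, 1/2, the continuity of S' gives the tridiagonal system
  2·M_0 + 8·M_1 + 2·M_2 = 6(Δ_1 - Δ_0) = 54
  2·M_1 + 8·M_2 + 2·M_3 = 6(Δ_2 - Δ_1) = -21
Clamped end conditions give two more equations: 2h_0·M_0 + h_0·M_1 = 6(Δ_0 - S'(0)) = -54 and h_2·M_2 + 2h_2·M_3 = 6(S'(6) - Δ_2) = 3.
Solving the tridiagonal system: M_0 = -203/10, M_1 = 68/5, M_2 = -71/10, M_3 = 43/10.
On [4, 6], S'(x) = b_2 + 2c_2·(x - 4) + 3d_2·(x - 4)² with b_2 = Δ_2 - h_2(2M_2 + M_3)/6 = 19/5, c_2 = M_2/2 = -71/20, d_2 = (M_3 - M_2)/(6h_2) = 19/20. So S'(4) = 19/5.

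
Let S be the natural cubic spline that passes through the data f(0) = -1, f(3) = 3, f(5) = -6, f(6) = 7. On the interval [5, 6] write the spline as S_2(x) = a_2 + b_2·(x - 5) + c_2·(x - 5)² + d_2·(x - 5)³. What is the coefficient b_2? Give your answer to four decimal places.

Put m_i = S'' at the i-th knot. Here h = (3, 2, 1) and Δ = (4/3, -9/2, 13), so the interior equations h_(i-1)·m_(i-1) + 2(h_(i-1)+h_i)·m_i + h_i·m_(i+1) = 6(Δ_i − Δ_(i-1)) read
  3·m_0 + 10·m_1 + 2·m_2 = 6(Δ_1 - Δ_0) = -35
  2·m_1 + 6·m_2 + 1·m_3 = 6(Δ_2 - Δ_1) = 105
Natural end conditions: m_0 = m_3 = 0.
Solving: m_0 = 0, m_1 = -15/2, m_2 = 20, m_3 = 0.
On [5, 6], with S_2(x) = a_2 + b_2·(x - 5) + c_2·(x - 5)² + d_2·(x - 5)³: c_2 = m_2/2 = 10, d_2 = (m_3 - m_2)/(6h_2) = -10/3, b_2 = Δ_2 - h_2(2m_2 + m_3)/6 = 19/3.

6.3333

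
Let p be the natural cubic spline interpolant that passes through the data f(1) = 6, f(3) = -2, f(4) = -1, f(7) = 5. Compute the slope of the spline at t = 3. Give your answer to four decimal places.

Write M_i for p''(x_i). With h_i = 2, 1, 3 and divided differences Δ_i = -4, 1, 2, the continuity of p' gives the tridiagonal system
  2·M_0 + 6·M_1 + 1·M_2 = 6(Δ_1 - Δ_0) = 30
  1·M_1 + 8·M_2 + 3·M_3 = 6(Δ_2 - Δ_1) = 6
Natural end conditions: M_0 = M_3 = 0.
Hence M_0 = 0, M_1 = 234/47, M_2 = 6/47, M_3 = 0.
On [3, 4], p'(t) = b_1 + 2c_1·(t - 3) + 3d_1·(t - 3)² with b_1 = Δ_1 - h_1(2M_1 + M_2)/6 = -32/47, c_1 = M_1/2 = 117/47, d_1 = (M_2 - M_1)/(6h_1) = -38/47. So p'(3) = -32/47.

-0.6809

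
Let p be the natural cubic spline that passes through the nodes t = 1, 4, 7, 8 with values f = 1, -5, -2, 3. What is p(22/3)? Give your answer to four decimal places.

-0.4994

Put M_i = p'' at the i-th knot. Here h = (3, 3, 1) and Δ = (-2, 1, 5), so the interior equations h_(i-1)·M_(i-1) + 2(h_(i-1)+h_i)·M_i + h_i·M_(i+1) = 6(Δ_i − Δ_(i-1)) read
  3·M_0 + 12·M_1 + 3·M_2 = 6(Δ_1 - Δ_0) = 18
  3·M_1 + 8·M_2 + 1·M_3 = 6(Δ_2 - Δ_1) = 24
Natural end conditions: M_0 = M_3 = 0.
Solving: M_0 = 0, M_1 = 24/29, M_2 = 78/29, M_3 = 0.
On [7, 8], p(t) = -2 + 119/29·(t - 7) + 39/29·(t - 7)² - 13/29·(t - 7)³.
With (t - 7) = 1/3: p(22/3) = -391/783.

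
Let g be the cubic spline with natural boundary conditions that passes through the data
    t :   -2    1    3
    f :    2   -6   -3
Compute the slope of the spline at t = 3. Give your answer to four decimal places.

Put m_i = g'' at the i-th knot. Here h = (3, 2) and Δ = (-8/3, 3/2), so the interior equations h_(i-1)·m_(i-1) + 2(h_(i-1)+h_i)·m_i + h_i·m_(i+1) = 6(Δ_i − Δ_(i-1)) read
  3·m_0 + 10·m_1 + 2·m_2 = 6(Δ_1 - Δ_0) = 25
Natural end conditions: m_0 = m_2 = 0.
Solving the tridiagonal system: m_0 = 0, m_1 = 5/2, m_2 = 0.
On [1, 3], g'(t) = b_1 + 2c_1·(t - 1) + 3d_1·(t - 1)² with b_1 = Δ_1 - h_1(2m_1 + m_2)/6 = -1/6, c_1 = m_1/2 = 5/4, d_1 = (m_2 - m_1)/(6h_1) = -5/24. So g'(3) = 7/3.

2.3333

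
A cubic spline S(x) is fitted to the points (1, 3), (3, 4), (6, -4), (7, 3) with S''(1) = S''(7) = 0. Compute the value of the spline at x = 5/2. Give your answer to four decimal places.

4.7544

Put M_i = S'' at the i-th knot. Here h = (2, 3, 1) and Δ = (1/2, -8/3, 7), so the interior equations h_(i-1)·M_(i-1) + 2(h_(i-1)+h_i)·M_i + h_i·M_(i+1) = 6(Δ_i − Δ_(i-1)) read
  2·M_0 + 10·M_1 + 3·M_2 = 6(Δ_1 - Δ_0) = -19
  3·M_1 + 8·M_2 + 1·M_3 = 6(Δ_2 - Δ_1) = 58
Natural end conditions: M_0 = M_3 = 0.
Solving: M_0 = 0, M_1 = -326/71, M_2 = 637/71, M_3 = 0.
On [1, 3], S(x) = 3 + 865/426·(x - 1) + 0·(x - 1)² - 163/426·(x - 1)³.
With (x - 1) = 3/2: S(5/2) = 5401/1136.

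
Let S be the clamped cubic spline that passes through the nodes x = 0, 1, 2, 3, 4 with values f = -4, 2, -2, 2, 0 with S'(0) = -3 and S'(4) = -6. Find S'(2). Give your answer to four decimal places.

-1.5000

Write M_i for S''(x_i). With h_i = 1, 1, 1, 1 and divided differences Δ_i = 6, -4, 4, -2, the continuity of S' gives the tridiagonal system
  1·M_0 + 4·M_1 + 1·M_2 = 6(Δ_1 - Δ_0) = -60
  1·M_1 + 4·M_2 + 1·M_3 = 6(Δ_2 - Δ_1) = 48
  1·M_2 + 4·M_3 + 1·M_4 = 6(Δ_3 - Δ_2) = -36
Clamped end conditions give two more equations: 2h_0·M_0 + h_0·M_1 = 6(Δ_0 - S'(0)) = 54 and h_3·M_3 + 2h_3·M_4 = 6(S'(4) - Δ_3) = -24.
Forward elimination and back-substitution give M_0 = 171/4, M_1 = -63/2, M_2 = 93/4, M_3 = -27/2, M_4 = -21/4.
On [2, 3], S'(x) = b_2 + 2c_2·(x - 2) + 3d_2·(x - 2)² with b_2 = Δ_2 - h_2(2M_2 + M_3)/6 = -3/2, c_2 = M_2/2 = 93/8, d_2 = (M_3 - M_2)/(6h_2) = -49/8. So S'(2) = -3/2.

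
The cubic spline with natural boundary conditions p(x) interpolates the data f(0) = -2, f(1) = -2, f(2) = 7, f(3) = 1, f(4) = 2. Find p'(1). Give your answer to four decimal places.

Let M_i = p''(x_i). Step sizes h_i = 1, 1, 1, 1; slopes of the chords Δ_i = (y_(i+1) - y_i)/h_i = 0, 9, -6, 1.
  1·M_0 + 4·M_1 + 1·M_2 = 6(Δ_1 - Δ_0) = 54
  1·M_1 + 4·M_2 + 1·M_3 = 6(Δ_2 - Δ_1) = -90
  1·M_2 + 4·M_3 + 1·M_4 = 6(Δ_3 - Δ_2) = 42
Natural end conditions: M_0 = M_4 = 0.
Solving the tridiagonal system: M_0 = 0, M_1 = 303/14, M_2 = -228/7, M_3 = 261/14, M_4 = 0.
On [1, 2], p'(x) = b_1 + 2c_1·(x - 1) + 3d_1·(x - 1)² with b_1 = Δ_1 - h_1(2M_1 + M_2)/6 = 101/14, c_1 = M_1/2 = 303/28, d_1 = (M_2 - M_1)/(6h_1) = -253/28. So p'(1) = 101/14.

7.2143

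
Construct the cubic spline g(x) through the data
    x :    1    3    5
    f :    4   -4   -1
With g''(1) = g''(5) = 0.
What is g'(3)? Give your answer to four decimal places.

-1.2500

Let M_i = g''(x_i). Step sizes h_i = 2, 2; slopes of the chords Δ_i = (y_(i+1) - y_i)/h_i = -4, 3/2.
  2·M_0 + 8·M_1 + 2·M_2 = 6(Δ_1 - Δ_0) = 33
Natural end conditions: M_0 = M_2 = 0.
Forward elimination and back-substitution give M_0 = 0, M_1 = 33/8, M_2 = 0.
On [3, 5], g'(x) = b_1 + 2c_1·(x - 3) + 3d_1·(x - 3)² with b_1 = Δ_1 - h_1(2M_1 + M_2)/6 = -5/4, c_1 = M_1/2 = 33/16, d_1 = (M_2 - M_1)/(6h_1) = -11/32. So g'(3) = -5/4.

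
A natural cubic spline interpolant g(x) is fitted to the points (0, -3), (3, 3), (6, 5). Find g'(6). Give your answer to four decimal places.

0.3333

Write m_i for g''(x_i). With h_i = 3, 3 and divided differences Δ_i = 2, 2/3, the continuity of g' gives the tridiagonal system
  3·m_0 + 12·m_1 + 3·m_2 = 6(Δ_1 - Δ_0) = -8
Natural end conditions: m_0 = m_2 = 0.
Hence m_0 = 0, m_1 = -2/3, m_2 = 0.
On [3, 6], g'(x) = b_1 + 2c_1·(x - 3) + 3d_1·(x - 3)² with b_1 = Δ_1 - h_1(2m_1 + m_2)/6 = 4/3, c_1 = m_1/2 = -1/3, d_1 = (m_2 - m_1)/(6h_1) = 1/27. So g'(6) = 1/3.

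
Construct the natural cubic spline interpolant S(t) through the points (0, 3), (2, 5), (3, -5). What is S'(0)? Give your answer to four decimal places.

4.6667

Write σ_i for S''(x_i). With h_i = 2, 1 and divided differences Δ_i = 1, -10, the continuity of S' gives the tridiagonal system
  2·σ_0 + 6·σ_1 + 1·σ_2 = 6(Δ_1 - Δ_0) = -66
Natural end conditions: σ_0 = σ_2 = 0.
Solving: σ_0 = 0, σ_1 = -11, σ_2 = 0.
On [0, 2], S'(t) = b_0 + 2c_0·t + 3d_0·t² with b_0 = Δ_0 - h_0(2σ_0 + σ_1)/6 = 14/3, c_0 = σ_0/2 = 0, d_0 = (σ_1 - σ_0)/(6h_0) = -11/12. So S'(0) = 14/3.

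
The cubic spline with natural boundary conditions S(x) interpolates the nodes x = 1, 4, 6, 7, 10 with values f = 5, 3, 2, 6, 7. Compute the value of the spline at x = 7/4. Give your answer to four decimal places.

Put M_i = S'' at the i-th knot. Here h = (3, 2, 1, 3) and Δ = (-2/3, -1/2, 4, 1/3), so the interior equations h_(i-1)·M_(i-1) + 2(h_(i-1)+h_i)·M_i + h_i·M_(i+1) = 6(Δ_i − Δ_(i-1)) read
  3·M_0 + 10·M_1 + 2·M_2 = 6(Δ_1 - Δ_0) = 1
  2·M_1 + 6·M_2 + 1·M_3 = 6(Δ_2 - Δ_1) = 27
  1·M_2 + 8·M_3 + 3·M_4 = 6(Δ_3 - Δ_2) = -22
Natural end conditions: M_0 = M_4 = 0.
Forward elimination and back-substitution give M_0 = 0, M_1 = -143/146, M_2 = 394/73, M_3 = -250/73, M_4 = 0.
On [1, 4], S(x) = 5 - 155/876·(x - 1) + 0·(x - 1)² - 143/2628·(x - 1)³.
With (x - 1) = 3/4: S(7/4) = 90531/18688.

4.8443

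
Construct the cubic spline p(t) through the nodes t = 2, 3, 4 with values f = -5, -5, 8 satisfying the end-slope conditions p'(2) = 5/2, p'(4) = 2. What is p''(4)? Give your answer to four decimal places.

Let M_i = p''(x_i). Step sizes h_i = 1, 1; slopes of the chords Δ_i = (y_(i+1) - y_i)/h_i = 0, 13.
  1·M_0 + 4·M_1 + 1·M_2 = 6(Δ_1 - Δ_0) = 78
Clamped end conditions give two more equations: 2h_0·M_0 + h_0·M_1 = 6(Δ_0 - p'(2)) = -15 and h_1·M_1 + 2h_1·M_2 = 6(p'(4) - Δ_1) = -66.
Solving the tridiagonal system: M_0 = -109/4, M_1 = 79/2, M_2 = -211/4.

-52.7500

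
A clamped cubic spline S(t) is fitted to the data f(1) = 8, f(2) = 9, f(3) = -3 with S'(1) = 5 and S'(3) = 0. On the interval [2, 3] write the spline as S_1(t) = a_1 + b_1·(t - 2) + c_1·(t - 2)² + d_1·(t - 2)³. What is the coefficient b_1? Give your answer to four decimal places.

-9.5000

Put M_i = S'' at the i-th knot. Here h = (1, 1) and Δ = (1, -12), so the interior equations h_(i-1)·M_(i-1) + 2(h_(i-1)+h_i)·M_i + h_i·M_(i+1) = 6(Δ_i − Δ_(i-1)) read
  1·M_0 + 4·M_1 + 1·M_2 = 6(Δ_1 - Δ_0) = -78
Clamped end conditions give two more equations: 2h_0·M_0 + h_0·M_1 = 6(Δ_0 - S'(1)) = -24 and h_1·M_1 + 2h_1·M_2 = 6(S'(3) - Δ_1) = 72.
Hence M_0 = 5, M_1 = -34, M_2 = 53.
On [2, 3], with S_1(t) = a_1 + b_1·(t - 2) + c_1·(t - 2)² + d_1·(t - 2)³: c_1 = M_1/2 = -17, d_1 = (M_2 - M_1)/(6h_1) = 29/2, b_1 = Δ_1 - h_1(2M_1 + M_2)/6 = -19/2.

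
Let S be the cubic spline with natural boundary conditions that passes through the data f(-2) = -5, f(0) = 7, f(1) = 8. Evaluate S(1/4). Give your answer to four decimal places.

Let M_i = S''(x_i). Step sizes h_i = 2, 1; slopes of the chords Δ_i = (y_(i+1) - y_i)/h_i = 6, 1.
  2·M_0 + 6·M_1 + 1·M_2 = 6(Δ_1 - Δ_0) = -30
Natural end conditions: M_0 = M_2 = 0.
Solving: M_0 = 0, M_1 = -5, M_2 = 0.
On [0, 1], S(x) = 7 + 8/3·x - 5/2·x² + 5/6·x³.
With x = 1/4: S(1/4) = 963/128.

7.5234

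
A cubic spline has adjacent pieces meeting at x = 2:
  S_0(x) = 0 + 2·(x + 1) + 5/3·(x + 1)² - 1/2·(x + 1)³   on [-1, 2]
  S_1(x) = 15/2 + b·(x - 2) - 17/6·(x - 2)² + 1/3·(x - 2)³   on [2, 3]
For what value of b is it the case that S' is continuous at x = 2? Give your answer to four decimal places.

S_0'(x) = 2 + 10/3·(x + 1) - 3/2·(x + 1)², so S_0'(2) = -3/2. On the right, S_1'(2) = b, so b = -3/2.

-1.5000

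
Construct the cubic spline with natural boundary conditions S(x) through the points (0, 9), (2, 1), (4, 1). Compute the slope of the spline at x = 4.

With m_i denoting the second derivative at x_i, h_i = 2, 2, and Δ_i = (y_(i+1) − y_i)/h_i = -4, 0:
  2·m_0 + 8·m_1 + 2·m_2 = 6(Δ_1 - Δ_0) = 24
Natural end conditions: m_0 = m_2 = 0.
Solving: m_0 = 0, m_1 = 3, m_2 = 0.
On [2, 4], S'(x) = b_1 + 2c_1·(x - 2) + 3d_1·(x - 2)² with b_1 = Δ_1 - h_1(2m_1 + m_2)/6 = -2, c_1 = m_1/2 = 3/2, d_1 = (m_2 - m_1)/(6h_1) = -1/4. So S'(4) = 1.

1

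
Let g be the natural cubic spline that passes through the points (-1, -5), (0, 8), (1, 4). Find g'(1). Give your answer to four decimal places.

-8.2500

Let M_i = g''(x_i). Step sizes h_i = 1, 1; slopes of the chords Δ_i = (y_(i+1) - y_i)/h_i = 13, -4.
  1·M_0 + 4·M_1 + 1·M_2 = 6(Δ_1 - Δ_0) = -102
Natural end conditions: M_0 = M_2 = 0.
Hence M_0 = 0, M_1 = -51/2, M_2 = 0.
On [0, 1], g'(t) = b_1 + 2c_1·t + 3d_1·t² with b_1 = Δ_1 - h_1(2M_1 + M_2)/6 = 9/2, c_1 = M_1/2 = -51/4, d_1 = (M_2 - M_1)/(6h_1) = 17/4. So g'(1) = -33/4.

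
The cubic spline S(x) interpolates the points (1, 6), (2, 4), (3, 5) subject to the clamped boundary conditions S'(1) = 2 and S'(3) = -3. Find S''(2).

14

Write σ_i for S''(x_i). With h_i = 1, 1 and divided differences Δ_i = -2, 1, the continuity of S' gives the tridiagonal system
  1·σ_0 + 4·σ_1 + 1·σ_2 = 6(Δ_1 - Δ_0) = 18
Clamped end conditions give two more equations: 2h_0·σ_0 + h_0·σ_1 = 6(Δ_0 - S'(1)) = -24 and h_1·σ_1 + 2h_1·σ_2 = 6(S'(3) - Δ_1) = -24.
Solving the tridiagonal system: σ_0 = -19, σ_1 = 14, σ_2 = -19.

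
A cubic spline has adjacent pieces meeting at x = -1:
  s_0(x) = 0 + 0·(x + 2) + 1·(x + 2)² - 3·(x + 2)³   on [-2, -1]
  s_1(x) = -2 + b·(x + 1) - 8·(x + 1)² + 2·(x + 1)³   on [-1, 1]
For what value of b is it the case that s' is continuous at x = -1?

s_0'(x) = 0 + 2·(x + 2) - 9·(x + 2)², so s_0'(-1) = -7. On the right, s_1'(-1) = b, so b = -7.

-7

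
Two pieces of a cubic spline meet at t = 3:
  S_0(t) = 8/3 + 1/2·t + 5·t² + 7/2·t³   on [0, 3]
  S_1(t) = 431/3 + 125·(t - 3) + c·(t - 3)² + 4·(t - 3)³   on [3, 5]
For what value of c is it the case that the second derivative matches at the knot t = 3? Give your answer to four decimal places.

36.5000

S_0''(t) = 10 + 21·t, so S_0''(3) = 73. On the right, S_1''(3) = 2c, so c = 73/2.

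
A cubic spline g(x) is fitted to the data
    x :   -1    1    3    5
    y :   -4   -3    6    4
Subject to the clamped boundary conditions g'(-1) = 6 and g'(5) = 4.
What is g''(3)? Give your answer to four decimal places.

Let M_i = g''(x_i). Step sizes h_i = 2, 2, 2; slopes of the chords Δ_i = (y_(i+1) - y_i)/h_i = 1/2, 9/2, -1.
  2·M_0 + 8·M_1 + 2·M_2 = 6(Δ_1 - Δ_0) = 24
  2·M_1 + 8·M_2 + 2·M_3 = 6(Δ_2 - Δ_1) = -33
Clamped end conditions give two more equations: 2h_0·M_0 + h_0·M_1 = 6(Δ_0 - g'(-1)) = -33 and h_2·M_2 + 2h_2·M_3 = 6(g'(5) - Δ_2) = 30.
Solving: M_0 = -187/15, M_1 = 253/30, M_2 = -139/15, M_3 = 182/15.

-9.2667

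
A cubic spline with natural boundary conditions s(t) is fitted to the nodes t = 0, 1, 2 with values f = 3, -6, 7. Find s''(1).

33

Put M_i = s'' at the i-th knot. Here h = (1, 1) and Δ = (-9, 13), so the interior equations h_(i-1)·M_(i-1) + 2(h_(i-1)+h_i)·M_i + h_i·M_(i+1) = 6(Δ_i − Δ_(i-1)) read
  1·M_0 + 4·M_1 + 1·M_2 = 6(Δ_1 - Δ_0) = 132
Natural end conditions: M_0 = M_2 = 0.
Hence M_0 = 0, M_1 = 33, M_2 = 0.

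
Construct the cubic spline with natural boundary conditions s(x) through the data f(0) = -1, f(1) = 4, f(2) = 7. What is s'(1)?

4

Let M_i = s''(x_i). Step sizes h_i = 1, 1; slopes of the chords Δ_i = (y_(i+1) - y_i)/h_i = 5, 3.
  1·M_0 + 4·M_1 + 1·M_2 = 6(Δ_1 - Δ_0) = -12
Natural end conditions: M_0 = M_2 = 0.
Forward elimination and back-substitution give M_0 = 0, M_1 = -3, M_2 = 0.
On [1, 2], s'(x) = b_1 + 2c_1·(x - 1) + 3d_1·(x - 1)² with b_1 = Δ_1 - h_1(2M_1 + M_2)/6 = 4, c_1 = M_1/2 = -3/2, d_1 = (M_2 - M_1)/(6h_1) = 1/2. So s'(1) = 4.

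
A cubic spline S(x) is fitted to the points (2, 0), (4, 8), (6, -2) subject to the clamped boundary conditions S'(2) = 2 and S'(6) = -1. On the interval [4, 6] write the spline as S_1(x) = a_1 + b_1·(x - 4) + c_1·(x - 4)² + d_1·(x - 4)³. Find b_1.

-1

Put σ_i = S'' at the i-th knot. Here h = (2, 2) and Δ = (4, -5), so the interior equations h_(i-1)·σ_(i-1) + 2(h_(i-1)+h_i)·σ_i + h_i·σ_(i+1) = 6(Δ_i − Δ_(i-1)) read
  2·σ_0 + 8·σ_1 + 2·σ_2 = 6(Δ_1 - Δ_0) = -54
Clamped end conditions give two more equations: 2h_0·σ_0 + h_0·σ_1 = 6(Δ_0 - S'(2)) = 12 and h_1·σ_1 + 2h_1·σ_2 = 6(S'(6) - Δ_1) = 24.
Hence σ_0 = 9, σ_1 = -12, σ_2 = 12.
On [4, 6], with S_1(x) = a_1 + b_1·(x - 4) + c_1·(x - 4)² + d_1·(x - 4)³: c_1 = σ_1/2 = -6, d_1 = (σ_2 - σ_1)/(6h_1) = 2, b_1 = Δ_1 - h_1(2σ_1 + σ_2)/6 = -1.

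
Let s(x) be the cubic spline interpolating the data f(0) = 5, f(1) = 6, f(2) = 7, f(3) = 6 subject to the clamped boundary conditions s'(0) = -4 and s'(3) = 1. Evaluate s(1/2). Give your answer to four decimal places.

Put σ_i = s'' at the i-th knot. Here h = (1, 1, 1) and Δ = (1, 1, -1), so the interior equations h_(i-1)·σ_(i-1) + 2(h_(i-1)+h_i)·σ_i + h_i·σ_(i+1) = 6(Δ_i − Δ_(i-1)) read
  1·σ_0 + 4·σ_1 + 1·σ_2 = 6(Δ_1 - Δ_0) = 0
  1·σ_1 + 4·σ_2 + 1·σ_3 = 6(Δ_2 - Δ_1) = -12
Clamped end conditions give two more equations: 2h_0·σ_0 + h_0·σ_1 = 6(Δ_0 - s'(0)) = 30 and h_2·σ_2 + 2h_2·σ_3 = 6(s'(3) - Δ_2) = 12.
Forward elimination and back-substitution give σ_0 = 248/15, σ_1 = -46/15, σ_2 = -64/15, σ_3 = 122/15.
On [0, 1], s(x) = 5 - 4·x + 124/15·x² - 49/15·x³.
With x = 1/2: s(1/2) = 559/120.

4.6583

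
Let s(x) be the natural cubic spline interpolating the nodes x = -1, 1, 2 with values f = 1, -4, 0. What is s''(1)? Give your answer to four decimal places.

6.5000

Put M_i = s'' at the i-th knot. Here h = (2, 1) and Δ = (-5/2, 4), so the interior equations h_(i-1)·M_(i-1) + 2(h_(i-1)+h_i)·M_i + h_i·M_(i+1) = 6(Δ_i − Δ_(i-1)) read
  2·M_0 + 6·M_1 + 1·M_2 = 6(Δ_1 - Δ_0) = 39
Natural end conditions: M_0 = M_2 = 0.
Hence M_0 = 0, M_1 = 13/2, M_2 = 0.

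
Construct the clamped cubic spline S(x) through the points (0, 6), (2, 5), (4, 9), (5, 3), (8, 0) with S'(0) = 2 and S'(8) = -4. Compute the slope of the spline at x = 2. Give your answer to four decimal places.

1.4938

Let σ_i = S''(x_i). Step sizes h_i = 2, 2, 1, 3; slopes of the chords Δ_i = (y_(i+1) - y_i)/h_i = -1/2, 2, -6, -1.
  2·σ_0 + 8·σ_1 + 2·σ_2 = 6(Δ_1 - Δ_0) = 15
  2·σ_1 + 6·σ_2 + 1·σ_3 = 6(Δ_2 - Δ_1) = -48
  1·σ_2 + 8·σ_3 + 3·σ_4 = 6(Δ_3 - Δ_2) = 30
Clamped end conditions give two more equations: 2h_0·σ_0 + h_0·σ_1 = 6(Δ_0 - S'(0)) = -15 and h_3·σ_3 + 2h_3·σ_4 = 6(S'(8) - Δ_3) = -18.
Solving the tridiagonal system: σ_0 = -1119/160, σ_1 = 519/80, σ_2 = -1833/160, σ_3 = 621/80, σ_4 = -1101/160.
On [2, 4], S'(x) = b_1 + 2c_1·(x - 2) + 3d_1·(x - 2)² with b_1 = Δ_1 - h_1(2σ_1 + σ_2)/6 = 239/160, c_1 = σ_1/2 = 519/160, d_1 = (σ_2 - σ_1)/(6h_1) = -957/640. So S'(2) = 239/160.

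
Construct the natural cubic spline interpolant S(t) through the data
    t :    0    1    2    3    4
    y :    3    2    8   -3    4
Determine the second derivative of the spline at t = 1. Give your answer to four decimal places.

Write M_i for S''(x_i). With h_i = 1, 1, 1, 1 and divided differences Δ_i = -1, 6, -11, 7, the continuity of S' gives the tridiagonal system
  1·M_0 + 4·M_1 + 1·M_2 = 6(Δ_1 - Δ_0) = 42
  1·M_1 + 4·M_2 + 1·M_3 = 6(Δ_2 - Δ_1) = -102
  1·M_2 + 4·M_3 + 1·M_4 = 6(Δ_3 - Δ_2) = 108
Natural end conditions: M_0 = M_4 = 0.
Solving the tridiagonal system: M_0 = 0, M_1 = 573/28, M_2 = -279/7, M_3 = 1035/28, M_4 = 0.

20.4643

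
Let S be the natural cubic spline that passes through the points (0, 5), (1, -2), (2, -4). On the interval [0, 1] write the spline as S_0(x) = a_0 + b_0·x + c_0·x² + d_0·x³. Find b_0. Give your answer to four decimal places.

Put M_i = S'' at the i-th knot. Here h = (1, 1) and Δ = (-7, -2), so the interior equations h_(i-1)·M_(i-1) + 2(h_(i-1)+h_i)·M_i + h_i·M_(i+1) = 6(Δ_i − Δ_(i-1)) read
  1·M_0 + 4·M_1 + 1·M_2 = 6(Δ_1 - Δ_0) = 30
Natural end conditions: M_0 = M_2 = 0.
Solving: M_0 = 0, M_1 = 15/2, M_2 = 0.
On [0, 1], with S_0(x) = a_0 + b_0·x + c_0·x² + d_0·x³: c_0 = M_0/2 = 0, d_0 = (M_1 - M_0)/(6h_0) = 5/4, b_0 = Δ_0 - h_0(2M_0 + M_1)/6 = -33/4.

-8.2500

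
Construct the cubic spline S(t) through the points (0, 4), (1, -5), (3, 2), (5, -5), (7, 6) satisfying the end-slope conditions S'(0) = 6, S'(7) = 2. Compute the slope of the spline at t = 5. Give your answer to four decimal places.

Let m_i = S''(x_i). Step sizes h_i = 1, 2, 2, 2; slopes of the chords Δ_i = (y_(i+1) - y_i)/h_i = -9, 7/2, -7/2, 11/2.
  1·m_0 + 6·m_1 + 2·m_2 = 6(Δ_1 - Δ_0) = 75
  2·m_1 + 8·m_2 + 2·m_3 = 6(Δ_2 - Δ_1) = -42
  2·m_2 + 8·m_3 + 2·m_4 = 6(Δ_3 - Δ_2) = 54
Clamped end conditions give two more equations: 2h_0·m_0 + h_0·m_1 = 6(Δ_0 - S'(0)) = -90 and h_3·m_3 + 2h_3·m_4 = 6(S'(7) - Δ_3) = -21.
Solving: m_0 = -5051/86, m_1 = 1181/43, m_2 = -2671/172, m_3 = 587/43, m_4 = -2077/172.
On [5, 7], S'(t) = b_3 + 2c_3·(t - 5) + 3d_3·(t - 5)² with b_3 = Δ_3 - h_3(2m_3 + m_4)/6 = 73/172, c_3 = m_3/2 = 587/86, d_3 = (m_4 - m_3)/(6h_3) = -1475/688. So S'(5) = 73/172.

0.4244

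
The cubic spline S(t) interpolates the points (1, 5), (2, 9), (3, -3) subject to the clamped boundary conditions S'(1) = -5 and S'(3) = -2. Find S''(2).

Write σ_i for S''(x_i). With h_i = 1, 1 and divided differences Δ_i = 4, -12, the continuity of S' gives the tridiagonal system
  1·σ_0 + 4·σ_1 + 1·σ_2 = 6(Δ_1 - Δ_0) = -96
Clamped end conditions give two more equations: 2h_0·σ_0 + h_0·σ_1 = 6(Δ_0 - S'(1)) = 54 and h_1·σ_1 + 2h_1·σ_2 = 6(S'(3) - Δ_1) = 60.
Solving the tridiagonal system: σ_0 = 105/2, σ_1 = -51, σ_2 = 111/2.

-51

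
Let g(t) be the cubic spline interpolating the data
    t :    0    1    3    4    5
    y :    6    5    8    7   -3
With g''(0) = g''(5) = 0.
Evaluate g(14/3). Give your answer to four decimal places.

0.9842

Put M_i = g'' at the i-th knot. Here h = (1, 2, 1, 1) and Δ = (-1, 3/2, -1, -10), so the interior equations h_(i-1)·M_(i-1) + 2(h_(i-1)+h_i)·M_i + h_i·M_(i+1) = 6(Δ_i − Δ_(i-1)) read
  1·M_0 + 6·M_1 + 2·M_2 = 6(Δ_1 - Δ_0) = 15
  2·M_1 + 6·M_2 + 1·M_3 = 6(Δ_2 - Δ_1) = -15
  1·M_2 + 4·M_3 + 1·M_4 = 6(Δ_3 - Δ_2) = -54
Natural end conditions: M_0 = M_4 = 0.
Hence M_0 = 0, M_1 = 357/122, M_2 = -78/61, M_3 = -804/61, M_4 = 0.
On [4, 5], g(t) = 7 - 342/61·(t - 4) - 402/61·(t - 4)² + 134/61·(t - 4)³.
With (t - 4) = 2/3: g(14/3) = 1621/1647.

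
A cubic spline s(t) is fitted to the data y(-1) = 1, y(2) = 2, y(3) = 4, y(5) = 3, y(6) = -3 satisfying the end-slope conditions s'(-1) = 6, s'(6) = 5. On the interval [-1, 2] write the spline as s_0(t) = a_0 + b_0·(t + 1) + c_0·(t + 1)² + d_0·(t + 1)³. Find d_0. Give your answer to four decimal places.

Put m_i = s'' at the i-th knot. Here h = (3, 1, 2, 1) and Δ = (1/3, 2, -1/2, -6), so the interior equations h_(i-1)·m_(i-1) + 2(h_(i-1)+h_i)·m_i + h_i·m_(i+1) = 6(Δ_i − Δ_(i-1)) read
  3·m_0 + 8·m_1 + 1·m_2 = 6(Δ_1 - Δ_0) = 10
  1·m_1 + 6·m_2 + 2·m_3 = 6(Δ_2 - Δ_1) = -15
  2·m_2 + 6·m_3 + 1·m_4 = 6(Δ_3 - Δ_2) = -33
Clamped end conditions give two more equations: 2h_0·m_0 + h_0·m_1 = 6(Δ_0 - s'(-1)) = -34 and h_3·m_3 + 2h_3·m_4 = 6(s'(6) - Δ_3) = 66.
Solving the tridiagonal system: m_0 = -5615/732, m_1 = 489/122, m_2 = 231/244, m_3 = -753/61, m_4 = 4779/122.
On [-1, 2], with s_0(t) = a_0 + b_0·(t + 1) + c_0·(t + 1)² + d_0·(t + 1)³: c_0 = m_0/2 = -5615/1464, d_0 = (m_1 - m_0)/(6h_0) = 8549/13176, b_0 = Δ_0 - h_0(2m_0 + m_1)/6 = 6.

0.6488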